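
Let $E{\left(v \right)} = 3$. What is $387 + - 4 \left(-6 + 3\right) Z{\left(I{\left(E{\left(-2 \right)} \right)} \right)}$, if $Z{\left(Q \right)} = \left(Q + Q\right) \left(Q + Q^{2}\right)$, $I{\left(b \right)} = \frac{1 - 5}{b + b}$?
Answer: $\frac{3515}{9} \approx 390.56$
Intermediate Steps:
$I{\left(b \right)} = - \frac{2}{b}$ ($I{\left(b \right)} = - \frac{4}{2 b} = - 4 \frac{1}{2 b} = - \frac{2}{b}$)
$Z{\left(Q \right)} = 2 Q \left(Q + Q^{2}\right)$
$387 + - 4 \left(-6 + 3\right) Z{\left(I{\left(E{\left(-2 \right)} \right)} \right)} = 387 + - 4 \left(-6 + 3\right) 2 \left(- \frac{2}{3}\right)^{2} \left(1 - \frac{2}{3}\right) = 387 + \left(-4\right) \left(-3\right) 2 \left(\left(-2\right) \frac{1}{3}\right)^{2} \left(1 - \frac{2}{3}\right) = 387 + 12 \cdot 2 \left(- \frac{2}{3}\right)^{2} \left(1 - \frac{2}{3}\right) = 387 + 12 \cdot 2 \cdot \frac{4}{9} \cdot \frac{1}{3} = 387 + 12 \cdot \frac{8}{27} = 387 + \frac{32}{9} = \frac{3515}{9}$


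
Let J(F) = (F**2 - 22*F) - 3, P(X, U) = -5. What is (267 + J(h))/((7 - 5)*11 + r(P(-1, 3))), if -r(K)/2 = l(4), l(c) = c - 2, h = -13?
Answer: 719/18 ≈ 39.944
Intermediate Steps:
l(c) = -2 + c
r(K) = -4 (r(K) = -2*(-2 + 4) = -2*2 = -4)
J(F) = -3 + F**2 - 22*F
(267 + J(h))/((7 - 5)*11 + r(P(-1, 3))) = (267 + (-3 + (-13)**2 - 22*(-13)))/((7 - 5)*11 - 4) = (267 + (-3 + 169 + 286))/(2*11 - 4) = (267 + 452)/(22 - 4) = 719/18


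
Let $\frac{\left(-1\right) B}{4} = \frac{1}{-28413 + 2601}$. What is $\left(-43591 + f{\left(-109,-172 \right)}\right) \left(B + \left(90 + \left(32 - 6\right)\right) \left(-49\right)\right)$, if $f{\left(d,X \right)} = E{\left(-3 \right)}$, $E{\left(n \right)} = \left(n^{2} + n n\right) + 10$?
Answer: $\frac{532613595371}{2151} \approx 2.4761 \cdot 10^{8}$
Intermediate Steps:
$B = \frac{1}{6453}$ ($B = - \frac{4}{-28413 + 2601} = - \frac{4}{-25812} = \left(-4\right) \left(- \frac{1}{25812}\right) = \frac{1}{6453} \approx 0.00015497$)
$E{\left(n \right)} = 10 + 2 n^{2}$ ($E{\left(n \right)} = \left(n^{2} + n^{2}\right) + 10 = 2 n^{2} + 10 = 10 + 2 n^{2}$)
$f{\left(d,X \right)} = 28$ ($f{\left(d,X \right)} = 10 + 2 \left(-3\right)^{2} = 10 + 2 \cdot 9 = 10 + 18 = 28$)
$\left(-43591 + f{\left(-109,-172 \right)}\right) \left(B + \left(90 + \left(32 - 6\right)\right) \left(-49\right)\right) = \left(-43591 + 28\right) \left(\frac{1}{6453} + \left(90 + \left(32 - 6\right)\right) \left(-49\right)\right) = - 43563 \left(\frac{1}{6453} + \left(90 + 26\right) \left(-49\right)\right) = - 43563 \left(\frac{1}{6453} + 116 \left(-49\right)\right) = - 43563 \left(\frac{1}{6453} - 5684\right) = \left(-43563\right) \left(- \frac{36678851}{6453}\right) = \frac{532613595371}{2151}$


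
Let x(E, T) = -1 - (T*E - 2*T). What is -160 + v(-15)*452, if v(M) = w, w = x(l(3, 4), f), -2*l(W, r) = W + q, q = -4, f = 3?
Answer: 1422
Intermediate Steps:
l(W, r) = 2 - W/2 (l(W, r) = -(W - 4)/2 = -(-4 + W)/2 = 2 - W/2)
x(E, T) = -1 + 2*T - E*T (x(E, T) = -1 - (E*T - 2*T) = -1 - (-2*T + E*T) = -1 + (2*T - E*T) = -1 + 2*T - E*T)
w = 7/2 (w = -1 + 2*3 - 1*(2 - ½*3)*3 = -1 + 6 - 1*(2 - 3/2)*3 = -1 + 6 - 1*½*3 = -1 + 6 - 3/2 = 7/2 ≈ 3.5000)
v(M) = 7/2
-160 + v(-15)*452 = -160 + (7/2)*452 = -160 + 1582 = 1422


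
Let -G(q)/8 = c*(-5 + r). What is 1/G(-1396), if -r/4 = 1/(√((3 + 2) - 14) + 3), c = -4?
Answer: -51/9376 - 3*I/4688 ≈ -0.0054394 - 0.00063993*I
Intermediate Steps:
r = -2*(3 - 3*I)/9 (r = -4/(√((3 + 2) - 14) + 3) = -4/(√(5 - 14) + 3) = -4/(√(-9) + 3) = -4/(3*I + 3) = -4*(3 - 3*I)/18 = -2*(3 - 3*I)/9 ≈ -0.66667 + 0.66667*I)
G(q) = -544/3 + 64*I/3 (G(q) = -(-32)*(-5 + (-⅔ + 2*I/3)) = -(-32)*(-17/3 + 2*I/3) = -8*(68/3 - 8*I/3) = -544/3 + 64*I/3)
1/G(-1396) = 1/(-544/3 + 64*I/3) = 9*(-544/3 - 64*I/3)/300032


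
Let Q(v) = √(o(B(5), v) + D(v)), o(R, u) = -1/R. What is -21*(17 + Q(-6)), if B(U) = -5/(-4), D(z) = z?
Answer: -357 - 21*I*√170/5 ≈ -357.0 - 54.761*I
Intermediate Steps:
B(U) = 5/4 (B(U) = -5*(-¼) = 5/4)
Q(v) = √(-⅘ + v) (Q(v) = √(-1/5/4 + v) = √(-1*⅘ + v) = √(-⅘ + v))
-21*(17 + Q(-6)) = -21*(17 + √(-20 + 25*(-6))/5) = -21*(17 + √(-20 - 150)/5) = -21*(17 + √(-170)/5) = -21*(17 + (I*√170)/5) = -21*(17 + I*√170/5) = -357 - 21*I*√170/5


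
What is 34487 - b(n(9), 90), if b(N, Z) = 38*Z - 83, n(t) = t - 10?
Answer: 31150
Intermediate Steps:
n(t) = -10 + t
b(N, Z) = -83 + 38*Z
34487 - b(n(9), 90) = 34487 - (-83 + 38*90) = 34487 - (-83 + 3420) = 34487 - 1*3337 = 34487 - 3337 = 31150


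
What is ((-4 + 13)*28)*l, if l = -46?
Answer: -11592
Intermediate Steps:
((-4 + 13)*28)*l = ((-4 + 13)*28)*(-46) = (9*28)*(-46) = 252*(-46) = -11592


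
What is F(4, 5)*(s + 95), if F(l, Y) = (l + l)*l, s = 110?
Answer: 6560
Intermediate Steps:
F(l, Y) = 2*l² (F(l, Y) = (2*l)*l = 2*l²)
F(4, 5)*(s + 95) = (2*4²)*(110 + 95) = (2*16)*205 = 32*205 = 6560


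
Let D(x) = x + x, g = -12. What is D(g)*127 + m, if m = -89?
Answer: -3137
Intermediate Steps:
D(x) = 2*x
D(g)*127 + m = (2*(-12))*127 - 89 = -24*127 - 89 = -3048 - 89 = -3137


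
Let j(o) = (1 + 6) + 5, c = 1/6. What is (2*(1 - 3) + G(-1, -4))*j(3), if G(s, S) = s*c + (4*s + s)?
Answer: -110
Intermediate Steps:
c = ⅙ ≈ 0.16667
G(s, S) = 31*s/6 (G(s, S) = s*(⅙) + (4*s + s) = s/6 + 5*s = 31*s/6)
j(o) = 12 (j(o) = 7 + 5 = 12)
(2*(1 - 3) + G(-1, -4))*j(3) = (2*(1 - 3) + (31/6)*(-1))*12 = (2*(-2) - 31/6)*12 = (-4 - 31/6)*12 = -55/6*12 = -110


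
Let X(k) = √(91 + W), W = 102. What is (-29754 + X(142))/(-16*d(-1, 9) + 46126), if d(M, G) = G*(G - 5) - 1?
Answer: -14877/22783 + √193/45566 ≈ -0.65268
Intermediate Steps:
d(M, G) = -1 + G*(-5 + G) (d(M, G) = G*(-5 + G) - 1 = -1 + G*(-5 + G))
X(k) = √193 (X(k) = √(91 + 102) = √193)
(-29754 + X(142))/(-16*d(-1, 9) + 46126) = (-29754 + √193)/(-16*(-1 + 9² - 5*9) + 46126) = (-29754 + √193)/(-16*(-1 + 81 - 45) + 46126) = (-29754 + √193)/(-16*35 + 46126) = (-29754 + √193)/(-560 + 46126) = (-29754 + √193)/45566 = (-29754 + √193)*(1/45566) = -14877/22783 + √193/45566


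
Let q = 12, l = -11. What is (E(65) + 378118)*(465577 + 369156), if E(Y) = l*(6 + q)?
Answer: 315462295360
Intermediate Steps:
E(Y) = -198 (E(Y) = -11*(6 + 12) = -11*18 = -198)
(E(65) + 378118)*(465577 + 369156) = (-198 + 378118)*(465577 + 369156) = 377920*834733 = 315462295360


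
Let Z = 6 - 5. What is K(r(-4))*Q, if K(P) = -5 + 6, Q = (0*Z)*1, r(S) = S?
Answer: 0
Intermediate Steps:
Z = 1
Q = 0 (Q = (0*1)*1 = 0*1 = 0)
K(P) = 1
K(r(-4))*Q = 1*0 = 0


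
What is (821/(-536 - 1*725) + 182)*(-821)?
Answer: -187747101/1261 ≈ -1.4889e+5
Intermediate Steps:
(821/(-536 - 1*725) + 182)*(-821) = (821/(-536 - 725) + 182)*(-821) = (821/(-1261) + 182)*(-821) = (821*(-1/1261) + 182)*(-821) = (-821/1261 + 182)*(-821) = (228681/1261)*(-821) = -187747101/1261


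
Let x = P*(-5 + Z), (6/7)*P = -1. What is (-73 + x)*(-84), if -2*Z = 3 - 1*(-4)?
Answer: 5299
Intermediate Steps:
P = -7/6 (P = (7/6)*(-1) = -7/6 ≈ -1.1667)
Z = -7/2 (Z = -(3 - 1*(-4))/2 = -(3 + 4)/2 = -1/2*7 = -7/2 ≈ -3.5000)
x = 119/12 (x = -7*(-5 - 7/2)/6 = -7/6*(-17/2) = 119/12 ≈ 9.9167)
(-73 + x)*(-84) = (-73 + 119/12)*(-84) = -757/12*(-84) = 5299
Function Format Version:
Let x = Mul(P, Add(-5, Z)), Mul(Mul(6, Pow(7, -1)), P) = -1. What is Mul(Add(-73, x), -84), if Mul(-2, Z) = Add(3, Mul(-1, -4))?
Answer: 5299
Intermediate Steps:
P = Rational(-7, 6) (P = Mul(Rational(7, 6), -1) = Rational(-7, 6) ≈ -1.1667)
Z = Rational(-7, 2) (Z = Mul(Rational(-1, 2), Add(3, Mul(-1, -4))) = Mul(Rational(-1, 2), Add(3, 4)) = Mul(Rational(-1, 2), 7) = Rational(-7, 2) ≈ -3.5000)
x = Rational(119, 12) (x = Mul(Rational(-7, 6), Add(-5, Rational(-7, 2))) = Mul(Rational(-7, 6), Rational(-17, 2)) = Rational(119, 12) ≈ 9.9167)
Mul(Add(-73, x), -84) = Mul(Add(-73, Rational(119, 12)), -84) = Mul(Rational(-757, 12), -84) = 5299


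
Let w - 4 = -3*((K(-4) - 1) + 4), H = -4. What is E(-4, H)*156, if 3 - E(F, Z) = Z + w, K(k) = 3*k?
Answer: -3744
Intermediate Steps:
w = 31 (w = 4 - 3*((3*(-4) - 1) + 4) = 4 - 3*((-12 - 1) + 4) = 4 - 3*(-13 + 4) = 4 - 3*(-9) = 4 + 27 = 31)
E(F, Z) = -28 - Z (E(F, Z) = 3 - (Z + 31) = 3 - (31 + Z) = 3 + (-31 - Z) = -28 - Z)
E(-4, H)*156 = (-28 - 1*(-4))*156 = (-28 + 4)*156 = -24*156 = -3744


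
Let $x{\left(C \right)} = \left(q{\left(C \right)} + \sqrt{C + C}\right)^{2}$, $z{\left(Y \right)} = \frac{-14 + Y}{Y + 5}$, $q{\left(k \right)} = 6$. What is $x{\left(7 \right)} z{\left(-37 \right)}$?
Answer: $\frac{1275}{16} + \frac{153 \sqrt{14}}{8} \approx 151.25$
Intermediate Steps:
$z{\left(Y \right)} = \frac{-14 + Y}{5 + Y}$
$x{\left(C \right)} = \left(6 + \sqrt{2} \sqrt{C}\right)^{2}$ ($x{\left(C \right)} = \left(6 + \sqrt{C + C}\right)^{2} = \left(6 + \sqrt{2 C}\right)^{2} = \left(6 + \sqrt{2} \sqrt{C}\right)^{2}$)
$x{\left(7 \right)} z{\left(-37 \right)} = \left(6 + \sqrt{2} \sqrt{7}\right)^{2} \frac{-14 - 37}{5 - 37} = \left(6 + \sqrt{14}\right)^{2} \frac{1}{-32} \left(-51\right) = \left(6 + \sqrt{14}\right)^{2} \left(\left(- \frac{1}{32}\right) \left(-51\right)\right) = \left(6 + \sqrt{14}\right)^{2} \cdot \frac{51}{32} = \frac{51 \left(6 + \sqrt{14}\right)^{2}}{32}$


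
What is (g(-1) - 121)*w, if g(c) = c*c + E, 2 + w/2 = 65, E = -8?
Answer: -16128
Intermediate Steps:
w = 126 (w = -4 + 2*65 = -4 + 130 = 126)
g(c) = -8 + c**2 (g(c) = c*c - 8 = c**2 - 8 = -8 + c**2)
(g(-1) - 121)*w = ((-8 + (-1)**2) - 121)*126 = ((-8 + 1) - 121)*126 = (-7 - 121)*126 = -128*126 = -16128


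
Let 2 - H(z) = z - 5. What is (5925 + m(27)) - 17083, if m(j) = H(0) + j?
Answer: -11124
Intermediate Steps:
H(z) = 7 - z (H(z) = 2 - (z - 5) = 2 - (-5 + z) = 2 + (5 - z) = 7 - z)
m(j) = 7 + j (m(j) = (7 - 1*0) + j = (7 + 0) + j = 7 + j)
(5925 + m(27)) - 17083 = (5925 + (7 + 27)) - 17083 = (5925 + 34) - 17083 = 5959 - 17083 = -11124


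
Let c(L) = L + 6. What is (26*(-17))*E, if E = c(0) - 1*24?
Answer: 7956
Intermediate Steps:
c(L) = 6 + L
E = -18 (E = (6 + 0) - 1*24 = 6 - 24 = -18)
(26*(-17))*E = (26*(-17))*(-18) = -442*(-18) = 7956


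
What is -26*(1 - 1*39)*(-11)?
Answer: -10868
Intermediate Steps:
-26*(1 - 1*39)*(-11) = -26*(1 - 39)*(-11) = -26*(-38)*(-11) = 988*(-11) = -10868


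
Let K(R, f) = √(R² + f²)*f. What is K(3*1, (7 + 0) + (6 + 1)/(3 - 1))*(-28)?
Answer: -441*√53 ≈ -3210.5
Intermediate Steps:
K(R, f) = f*√(R² + f²)
K(3*1, (7 + 0) + (6 + 1)/(3 - 1))*(-28) = (((7 + 0) + (6 + 1)/(3 - 1))*√((3*1)² + ((7 + 0) + (6 + 1)/(3 - 1))²))*(-28) = ((7 + 7/2)*√(3² + (7 + 7/2)²))*(-28) = ((7 + 7*(½))*√(9 + (7 + 7*(½))²))*(-28) = ((7 + 7/2)*√(9 + (7 + 7/2)²))*(-28) = (21*√(9 + (21/2)²)/2)*(-28) = (21*√(9 + 441/4)/2)*(-28) = (21*√(477/4)/2)*(-28) = (21*(3*√53/2)/2)*(-28) = (63*√53/4)*(-28) = -441*√53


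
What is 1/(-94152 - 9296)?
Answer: -1/103448 ≈ -9.6667e-6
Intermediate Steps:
1/(-94152 - 9296) = 1/(-103448) = -1/103448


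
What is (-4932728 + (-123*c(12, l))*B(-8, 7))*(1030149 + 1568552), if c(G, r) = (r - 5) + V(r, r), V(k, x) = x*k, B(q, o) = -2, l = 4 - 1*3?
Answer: -12820603027666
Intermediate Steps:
l = 1 (l = 4 - 3 = 1)
V(k, x) = k*x
c(G, r) = -5 + r + r**2 (c(G, r) = (r - 5) + r*r = (-5 + r) + r**2 = -5 + r + r**2)
(-4932728 + (-123*c(12, l))*B(-8, 7))*(1030149 + 1568552) = (-4932728 - 123*(-5 + 1 + 1**2)*(-2))*(1030149 + 1568552) = (-4932728 - 123*(-5 + 1 + 1)*(-2))*2598701 = (-4932728 - 123*(-3)*(-2))*2598701 = (-4932728 + 369*(-2))*2598701 = (-4932728 - 738)*2598701 = -4933466*2598701 = -12820603027666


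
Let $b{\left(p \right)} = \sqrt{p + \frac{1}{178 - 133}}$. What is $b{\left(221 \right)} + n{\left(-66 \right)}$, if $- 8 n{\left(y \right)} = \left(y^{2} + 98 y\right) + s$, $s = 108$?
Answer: $\frac{501}{2} + \frac{\sqrt{49730}}{15} \approx 265.37$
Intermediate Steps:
$n{\left(y \right)} = - \frac{27}{2} - \frac{49 y}{4} - \frac{y^{2}}{8}$ ($n{\left(y \right)} = - \frac{\left(y^{2} + 98 y\right) + 108}{8} = - \frac{108 + y^{2} + 98 y}{8} = - \frac{27}{2} - \frac{49 y}{4} - \frac{y^{2}}{8}$)
$b{\left(p \right)} = \sqrt{\frac{1}{45} + p}$ ($b{\left(p \right)} = \sqrt{p + \frac{1}{45}} = \sqrt{\frac{1}{45} + p}$)
$b{\left(221 \right)} + n{\left(-66 \right)} = \frac{\sqrt{5 + 225 \cdot 221}}{15} - \left(-795 + \frac{1089}{2}\right) = \frac{\sqrt{5 + 49725}}{15} - - \frac{501}{2} = \frac{\sqrt{49730}}{15} - - \frac{501}{2} = \frac{\sqrt{49730}}{15} + \frac{501}{2} = \frac{501}{2} + \frac{\sqrt{49730}}{15}$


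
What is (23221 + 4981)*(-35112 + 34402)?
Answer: -20023420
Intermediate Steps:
(23221 + 4981)*(-35112 + 34402) = 28202*(-710) = -20023420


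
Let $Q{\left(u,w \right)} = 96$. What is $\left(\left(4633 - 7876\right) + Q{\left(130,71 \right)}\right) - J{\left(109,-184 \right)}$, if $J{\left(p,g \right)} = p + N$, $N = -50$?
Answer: $-3206$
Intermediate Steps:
$J{\left(p,g \right)} = -50 + p$ ($J{\left(p,g \right)} = p - 50 = -50 + p$)
$\left(\left(4633 - 7876\right) + Q{\left(130,71 \right)}\right) - J{\left(109,-184 \right)} = \left(\left(4633 - 7876\right) + 96\right) - \left(-50 + 109\right) = \left(-3243 + 96\right) - 59 = -3147 - 59 = -3206$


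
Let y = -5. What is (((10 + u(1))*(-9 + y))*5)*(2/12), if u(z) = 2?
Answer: -140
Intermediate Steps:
(((10 + u(1))*(-9 + y))*5)*(2/12) = (((10 + 2)*(-9 - 5))*5)*(2/12) = ((12*(-14))*5)*(2*(1/12)) = -168*5*(⅙) = -840*⅙ = -140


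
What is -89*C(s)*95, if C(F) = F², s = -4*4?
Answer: -2164480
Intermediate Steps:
s = -16
-89*C(s)*95 = -89*(-16)²*95 = -89*256*95 = -22784*95 = -2164480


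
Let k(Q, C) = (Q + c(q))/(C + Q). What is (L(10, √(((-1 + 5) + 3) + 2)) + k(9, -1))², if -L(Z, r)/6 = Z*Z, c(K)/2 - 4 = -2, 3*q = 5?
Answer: 22915369/64 ≈ 3.5805e+5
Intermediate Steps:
q = 5/3 (q = (⅓)*5 = 5/3 ≈ 1.6667)
c(K) = 4 (c(K) = 8 + 2*(-2) = 8 - 4 = 4)
L(Z, r) = -6*Z² (L(Z, r) = -6*Z*Z = -6*Z²)
k(Q, C) = (4 + Q)/(C + Q) (k(Q, C) = (Q + 4)/(C + Q) = (4 + Q)/(C + Q))
(L(10, √(((-1 + 5) + 3) + 2)) + k(9, -1))² = (-6*10² + (4 + 9)/(-1 + 9))² = (-6*100 + 13/8)² = (-600 + (⅛)*13)² = (-600 + 13/8)² = (-4787/8)² = 22915369/64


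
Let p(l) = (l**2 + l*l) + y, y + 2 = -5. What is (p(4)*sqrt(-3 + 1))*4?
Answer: 100*I*sqrt(2) ≈ 141.42*I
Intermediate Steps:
y = -7 (y = -2 - 5 = -7)
p(l) = -7 + 2*l**2 (p(l) = (l**2 + l*l) - 7 = (l**2 + l**2) - 7 = 2*l**2 - 7 = -7 + 2*l**2)
(p(4)*sqrt(-3 + 1))*4 = ((-7 + 2*4**2)*sqrt(-3 + 1))*4 = ((-7 + 2*16)*sqrt(-2))*4 = ((-7 + 32)*(I*sqrt(2)))*4 = (25*(I*sqrt(2)))*4 = (25*I*sqrt(2))*4 = 100*I*sqrt(2)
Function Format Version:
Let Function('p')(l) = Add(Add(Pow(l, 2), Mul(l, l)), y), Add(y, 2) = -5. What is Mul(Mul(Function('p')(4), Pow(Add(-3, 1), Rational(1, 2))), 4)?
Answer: Mul(100, I, Pow(2, Rational(1, 2))) ≈ Mul(141.42, I)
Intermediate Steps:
y = -7 (y = Add(-2, -5) = -7)
Function('p')(l) = Add(-7, Mul(2, Pow(l, 2))) (Function('p')(l) = Add(Add(Pow(l, 2), Mul(l, l)), -7) = Add(Add(Pow(l, 2), Pow(l, 2)), -7) = Add(Mul(2, Pow(l, 2)), -7) = Add(-7, Mul(2, Pow(l, 2))))
Mul(Mul(Function('p')(4), Pow(Add(-3, 1), Rational(1, 2))), 4) = Mul(Mul(Add(-7, Mul(2, Pow(4, 2))), Pow(Add(-3, 1), Rational(1, 2))), 4) = Mul(Mul(Add(-7, Mul(2, 16)), Pow(-2, Rational(1, 2))), 4) = Mul(Mul(Add(-7, 32), Mul(I, Pow(2, Rational(1, 2)))), 4) = Mul(Mul(25, Mul(I, Pow(2, Rational(1, 2)))), 4) = Mul(Mul(25, I, Pow(2, Rational(1, 2))), 4) = Mul(100, I, Pow(2, Rational(1, 2)))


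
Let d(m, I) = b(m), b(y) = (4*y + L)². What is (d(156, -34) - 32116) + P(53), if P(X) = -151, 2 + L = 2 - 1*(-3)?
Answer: 360862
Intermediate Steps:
L = 3 (L = -2 + (2 - 1*(-3)) = -2 + (2 + 3) = -2 + 5 = 3)
b(y) = (3 + 4*y)² (b(y) = (4*y + 3)² = (3 + 4*y)²)
d(m, I) = (3 + 4*m)²
(d(156, -34) - 32116) + P(53) = ((3 + 4*156)² - 32116) - 151 = ((3 + 624)² - 32116) - 151 = (627² - 32116) - 151 = (393129 - 32116) - 151 = 361013 - 151 = 360862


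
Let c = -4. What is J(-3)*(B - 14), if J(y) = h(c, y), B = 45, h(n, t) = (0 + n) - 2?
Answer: -186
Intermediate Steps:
h(n, t) = -2 + n (h(n, t) = n - 2 = -2 + n)
J(y) = -6 (J(y) = -2 - 4 = -6)
J(-3)*(B - 14) = -6*(45 - 14) = -6*31 = -186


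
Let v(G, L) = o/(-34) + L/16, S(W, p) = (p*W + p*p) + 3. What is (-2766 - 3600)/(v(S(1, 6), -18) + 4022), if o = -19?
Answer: -288592/182305 ≈ -1.5830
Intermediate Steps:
S(W, p) = 3 + p² + W*p (S(W, p) = (W*p + p²) + 3 = (p² + W*p) + 3 = 3 + p² + W*p)
v(G, L) = 19/34 + L/16 (v(G, L) = -19/(-34) + L/16 = -19*(-1/34) + L*(1/16) = 19/34 + L/16)
(-2766 - 3600)/(v(S(1, 6), -18) + 4022) = (-2766 - 3600)/((19/34 + (1/16)*(-18)) + 4022) = -6366/((19/34 - 9/8) + 4022) = -6366/(-77/136 + 4022) = -6366/546915/136 = -6366*136/546915 = -288592/182305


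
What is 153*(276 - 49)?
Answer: 34731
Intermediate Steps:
153*(276 - 49) = 153*227 = 34731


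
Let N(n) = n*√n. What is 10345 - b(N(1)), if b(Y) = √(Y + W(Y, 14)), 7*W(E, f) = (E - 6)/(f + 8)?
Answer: 10345 - √22946/154 ≈ 10344.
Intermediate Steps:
N(n) = n^(3/2)
W(E, f) = (-6 + E)/(7*(8 + f)) (W(E, f) = ((E - 6)/(f + 8))/7 = ((-6 + E)/(8 + f))/7 = (-6 + E)/(7*(8 + f)))
b(Y) = √(-3/77 + 155*Y/154) (b(Y) = √(Y + (-6 + Y)/(7*(8 + 14))) = √(Y + (⅐)*(-6 + Y)/22) = √(Y + (⅐)*(1/22)*(-6 + Y)) = √(Y + (-3/77 + Y/154)) = √(-3/77 + 155*Y/154))
10345 - b(N(1)) = 10345 - √(-924 + 23870*1^(3/2))/154 = 10345 - √(-924 + 23870*1)/154 = 10345 - √(-924 + 23870)/154 = 10345 - √22946/154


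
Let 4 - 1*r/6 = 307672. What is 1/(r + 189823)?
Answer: -1/1656185 ≈ -6.0380e-7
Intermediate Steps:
r = -1846008 (r = 24 - 6*307672 = 24 - 1846032 = -1846008)
1/(r + 189823) = 1/(-1846008 + 189823) = 1/(-1656185) = -1/1656185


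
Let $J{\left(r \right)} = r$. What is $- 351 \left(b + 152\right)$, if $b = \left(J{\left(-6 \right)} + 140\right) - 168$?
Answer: $-41418$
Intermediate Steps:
$b = -34$ ($b = \left(-6 + 140\right) - 168 = 134 - 168 = -34$)
$- 351 \left(b + 152\right) = - 351 \left(-34 + 152\right) = \left(-351\right) 118 = -41418$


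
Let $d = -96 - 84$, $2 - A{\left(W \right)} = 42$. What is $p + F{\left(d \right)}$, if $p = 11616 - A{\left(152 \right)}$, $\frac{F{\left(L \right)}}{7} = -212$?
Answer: $10172$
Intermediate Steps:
$A{\left(W \right)} = -40$ ($A{\left(W \right)} = 2 - 42 = -40$)
$d = -180$ ($d = -96 - 84 = -180$)
$F{\left(L \right)} = -1484$ ($F{\left(L \right)} = 7 \left(-212\right) = -1484$)
$p = 11656$ ($p = 11616 - -40 = 11616 + 40 = 11656$)
$p + F{\left(d \right)} = 11656 - 1484 = 10172$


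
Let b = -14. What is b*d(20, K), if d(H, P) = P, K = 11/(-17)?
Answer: 154/17 ≈ 9.0588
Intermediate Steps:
K = -11/17 (K = 11*(-1/17) = -11/17 ≈ -0.64706)
b*d(20, K) = -14*(-11/17) = 154/17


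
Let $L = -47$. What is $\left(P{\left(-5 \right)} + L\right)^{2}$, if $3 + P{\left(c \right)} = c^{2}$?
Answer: $625$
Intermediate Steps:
$P{\left(c \right)} = -3 + c^{2}$
$\left(P{\left(-5 \right)} + L\right)^{2} = \left(\left(-3 + \left(-5\right)^{2}\right) - 47\right)^{2} = \left(\left(-3 + 25\right) - 47\right)^{2} = \left(22 - 47\right)^{2} = \left(-25\right)^{2} = 625$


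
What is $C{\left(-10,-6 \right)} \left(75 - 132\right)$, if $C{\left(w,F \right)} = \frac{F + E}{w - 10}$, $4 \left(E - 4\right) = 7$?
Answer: $- \frac{57}{80} \approx -0.7125$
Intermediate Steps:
$E = \frac{23}{4}$ ($E = 4 + \frac{1}{4} \cdot 7 = 4 + \frac{7}{4} = \frac{23}{4} \approx 5.75$)
$C{\left(w,F \right)} = \frac{\frac{23}{4} + F}{-10 + w}$ ($C{\left(w,F \right)} = \frac{F + \frac{23}{4}}{w - 10} = \frac{\frac{23}{4} + F}{-10 + w}$)
$C{\left(-10,-6 \right)} \left(75 - 132\right) = \frac{\frac{23}{4} - 6}{-10 - 10} \left(75 - 132\right) = \frac{1}{-20} \left(- \frac{1}{4}\right) \left(-57\right) = \left(- \frac{1}{20}\right) \left(- \frac{1}{4}\right) \left(-57\right) = \frac{1}{80} \left(-57\right) = - \frac{57}{80}$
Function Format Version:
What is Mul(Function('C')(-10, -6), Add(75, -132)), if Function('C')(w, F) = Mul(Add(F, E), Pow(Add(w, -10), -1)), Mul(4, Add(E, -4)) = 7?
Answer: Rational(-57, 80) ≈ -0.71250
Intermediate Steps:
E = Rational(23, 4) (E = Add(4, Mul(Rational(1, 4), 7)) = Add(4, Rational(7, 4)) = Rational(23, 4) ≈ 5.7500)
Function('C')(w, F) = Mul(Pow(Add(-10, w), -1), Add(Rational(23, 4), F)) (Function('C')(w, F) = Mul(Add(F, Rational(23, 4)), Pow(Add(w, -10), -1)) = Mul(Add(Rational(23, 4), F), Pow(Add(-10, w), -1)) = Mul(Pow(Add(-10, w), -1), Add(Rational(23, 4), F)))
Mul(Function('C')(-10, -6), Add(75, -132)) = Mul(Mul(Pow(Add(-10, -10), -1), Add(Rational(23, 4), -6)), Add(75, -132)) = Mul(Mul(Pow(-20, -1), Rational(-1, 4)), -57) = Mul(Mul(Rational(-1, 20), Rational(-1, 4)), -57) = Mul(Rational(1, 80), -57) = Rational(-57, 80)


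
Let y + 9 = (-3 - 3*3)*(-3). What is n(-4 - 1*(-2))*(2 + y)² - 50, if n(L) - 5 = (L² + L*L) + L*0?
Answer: 10883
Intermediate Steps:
n(L) = 5 + 2*L² (n(L) = 5 + ((L² + L*L) + L*0) = 5 + ((L² + L²) + 0) = 5 + (2*L² + 0) = 5 + 2*L²)
y = 27 (y = -9 + (-3 - 3*3)*(-3) = -9 + (-3 - 9)*(-3) = -9 - 12*(-3) = -9 + 36 = 27)
n(-4 - 1*(-2))*(2 + y)² - 50 = (5 + 2*(-4 - 1*(-2))²)*(2 + 27)² - 50 = (5 + 2*(-4 + 2)²)*29² - 50 = (5 + 2*(-2)²)*841 - 50 = (5 + 2*4)*841 - 50 = (5 + 8)*841 - 50 = 13*841 - 50 = 10933 - 50 = 10883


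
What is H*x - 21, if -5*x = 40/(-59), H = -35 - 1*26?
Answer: -1727/59 ≈ -29.271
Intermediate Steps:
H = -61 (H = -35 - 26 = -61)
x = 8/59 (x = -8/(-59) = -8*(-1)/59 = -1/5*(-40/59) = 8/59 ≈ 0.13559)
H*x - 21 = -61*8/59 - 21 = -488/59 - 21 = -1727/59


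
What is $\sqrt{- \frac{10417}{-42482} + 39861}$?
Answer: $\frac{\sqrt{594532226198}}{3862} \approx 199.65$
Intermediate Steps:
$\sqrt{- \frac{10417}{-42482} + 39861} = \sqrt{\left(-10417\right) \left(- \frac{1}{42482}\right) + 39861} = \sqrt{\frac{947}{3862} + 39861} = \sqrt{\frac{153944129}{3862}} = \frac{\sqrt{594532226198}}{3862}$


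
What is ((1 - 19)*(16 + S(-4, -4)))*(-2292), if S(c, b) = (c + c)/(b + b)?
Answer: 701352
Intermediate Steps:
S(c, b) = c/b (S(c, b) = (2*c)/((2*b)) = (2*c)*(1/(2*b)) = c/b)
((1 - 19)*(16 + S(-4, -4)))*(-2292) = ((1 - 19)*(16 - 4/(-4)))*(-2292) = -18*(16 - 4*(-¼))*(-2292) = -18*(16 + 1)*(-2292) = -18*17*(-2292) = -306*(-2292) = 701352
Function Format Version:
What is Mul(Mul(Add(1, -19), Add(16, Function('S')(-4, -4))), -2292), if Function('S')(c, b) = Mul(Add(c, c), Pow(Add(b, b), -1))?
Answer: 701352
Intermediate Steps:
Function('S')(c, b) = Mul(c, Pow(b, -1)) (Function('S')(c, b) = Mul(Mul(2, c), Pow(Mul(2, b), -1)) = Mul(Mul(2, c), Mul(Rational(1, 2), Pow(b, -1))) = Mul(c, Pow(b, -1)))
Mul(Mul(Add(1, -19), Add(16, Function('S')(-4, -4))), -2292) = Mul(Mul(Add(1, -19), Add(16, Mul(-4, Pow(-4, -1)))), -2292) = Mul(Mul(-18, Add(16, Mul(-4, Rational(-1, 4)))), -2292) = Mul(Mul(-18, Add(16, 1)), -2292) = Mul(Mul(-18, 17), -2292) = Mul(-306, -2292) = 701352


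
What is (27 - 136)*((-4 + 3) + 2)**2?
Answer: -109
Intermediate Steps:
(27 - 136)*((-4 + 3) + 2)**2 = -109*(-1 + 2)**2 = -109*1**2 = -109*1 = -109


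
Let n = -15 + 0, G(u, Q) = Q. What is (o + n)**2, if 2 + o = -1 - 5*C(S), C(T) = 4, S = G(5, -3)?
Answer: 1444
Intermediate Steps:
S = -3
n = -15
o = -23 (o = -2 + (-1 - 5*4) = -2 + (-1 - 20) = -2 - 21 = -23)
(o + n)**2 = (-23 - 15)**2 = (-38)**2 = 1444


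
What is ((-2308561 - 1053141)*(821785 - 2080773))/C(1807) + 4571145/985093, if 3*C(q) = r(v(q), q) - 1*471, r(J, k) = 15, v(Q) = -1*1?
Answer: -1443646449988906/51847 ≈ -2.7844e+10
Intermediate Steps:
v(Q) = -1
C(q) = -152 (C(q) = (15 - 1*471)/3 = (15 - 471)/3 = (⅓)*(-456) = -152)
((-2308561 - 1053141)*(821785 - 2080773))/C(1807) + 4571145/985093 = ((-2308561 - 1053141)*(821785 - 2080773))/(-152) + 4571145/985093 = -3361702*(-1258988)*(-1/152) + 4571145*(1/985093) = 4232342477576*(-1/152) + 4571145/985093 = -529042809697/19 + 4571145/985093 = -1443646449988906/51847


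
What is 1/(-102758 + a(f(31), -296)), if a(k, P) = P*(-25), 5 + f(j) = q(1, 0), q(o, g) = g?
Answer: -1/95358 ≈ -1.0487e-5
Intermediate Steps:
f(j) = -5 (f(j) = -5 + 0 = -5)
a(k, P) = -25*P
1/(-102758 + a(f(31), -296)) = 1/(-102758 - 25*(-296)) = 1/(-102758 + 7400) = 1/(-95358) = -1/95358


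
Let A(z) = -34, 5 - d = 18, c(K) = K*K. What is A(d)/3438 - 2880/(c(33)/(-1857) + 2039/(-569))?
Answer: 108979567139/157792167 ≈ 690.65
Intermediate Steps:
c(K) = K²
d = -13 (d = 5 - 1*18 = 5 - 18 = -13)
A(d)/3438 - 2880/(c(33)/(-1857) + 2039/(-569)) = -34/3438 - 2880/(33²/(-1857) + 2039/(-569)) = -34*1/3438 - 2880/(1089*(-1/1857) + 2039*(-1/569)) = -17/1719 - 2880/(-363/619 - 2039/569) = -17/1719 - 2880/(-1468688/352211) = -17/1719 - 2880*(-352211/1468688) = -17/1719 + 63397980/91793 = 108979567139/157792167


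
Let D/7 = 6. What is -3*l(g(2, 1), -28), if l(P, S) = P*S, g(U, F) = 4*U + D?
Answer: 4200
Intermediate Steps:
D = 42 (D = 7*6 = 42)
g(U, F) = 42 + 4*U (g(U, F) = 4*U + 42 = 42 + 4*U)
-3*l(g(2, 1), -28) = -3*(42 + 4*2)*(-28) = -3*(42 + 8)*(-28) = -150*(-28) = -3*(-1400) = 4200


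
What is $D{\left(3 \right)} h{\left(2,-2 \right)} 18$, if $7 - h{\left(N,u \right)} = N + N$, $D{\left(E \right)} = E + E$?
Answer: $324$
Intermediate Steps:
$D{\left(E \right)} = 2 E$
$h{\left(N,u \right)} = 7 - 2 N$ ($h{\left(N,u \right)} = 7 - \left(N + N\right) = 7 - 2 N$)
$D{\left(3 \right)} h{\left(2,-2 \right)} 18 = 2 \cdot 3 \left(7 - 4\right) 18 = 6 \left(7 - 4\right) 18 = 6 \cdot 3 \cdot 18 = 18 \cdot 18 = 324$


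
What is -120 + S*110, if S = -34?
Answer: -3860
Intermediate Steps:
-120 + S*110 = -120 - 34*110 = -120 - 3740 = -3860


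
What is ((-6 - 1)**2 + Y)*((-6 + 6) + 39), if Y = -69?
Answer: -780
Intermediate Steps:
((-6 - 1)**2 + Y)*((-6 + 6) + 39) = ((-6 - 1)**2 - 69)*((-6 + 6) + 39) = ((-7)**2 - 69)*(0 + 39) = (49 - 69)*39 = -20*39 = -780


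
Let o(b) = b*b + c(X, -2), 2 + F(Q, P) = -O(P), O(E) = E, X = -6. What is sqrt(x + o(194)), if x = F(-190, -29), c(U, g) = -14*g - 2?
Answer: sqrt(37689) ≈ 194.14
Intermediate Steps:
c(U, g) = -2 - 14*g
F(Q, P) = -2 - P
x = 27 (x = -2 - 1*(-29) = -2 + 29 = 27)
o(b) = 26 + b**2 (o(b) = b*b + (-2 - 14*(-2)) = b**2 + (-2 + 28) = b**2 + 26 = 26 + b**2)
sqrt(x + o(194)) = sqrt(27 + (26 + 194**2)) = sqrt(27 + (26 + 37636)) = sqrt(27 + 37662) = sqrt(37689)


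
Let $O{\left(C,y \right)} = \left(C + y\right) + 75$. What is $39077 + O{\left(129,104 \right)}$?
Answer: $39385$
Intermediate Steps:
$O{\left(C,y \right)} = 75 + C + y$
$39077 + O{\left(129,104 \right)} = 39077 + \left(75 + 129 + 104\right) = 39077 + 308 = 39385$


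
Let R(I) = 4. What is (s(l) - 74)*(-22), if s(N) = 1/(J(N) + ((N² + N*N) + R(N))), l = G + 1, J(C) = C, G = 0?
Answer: 11374/7 ≈ 1624.9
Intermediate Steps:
l = 1 (l = 0 + 1 = 1)
s(N) = 1/(4 + N + 2*N²) (s(N) = 1/(N + ((N² + N*N) + 4)) = 1/(N + ((N² + N²) + 4)) = 1/(N + (2*N² + 4)) = 1/(N + (4 + 2*N²)) = 1/(4 + N + 2*N²))
(s(l) - 74)*(-22) = (1/(4 + 1 + 2*1²) - 74)*(-22) = (1/(4 + 1 + 2*1) - 74)*(-22) = (1/(4 + 1 + 2) - 74)*(-22) = (1/7 - 74)*(-22) = (⅐ - 74)*(-22) = -517/7*(-22) = 11374/7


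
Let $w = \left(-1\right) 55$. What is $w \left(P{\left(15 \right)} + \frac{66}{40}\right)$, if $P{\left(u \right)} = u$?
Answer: $- \frac{3663}{4} \approx -915.75$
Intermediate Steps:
$w = -55$
$w \left(P{\left(15 \right)} + \frac{66}{40}\right) = - 55 \left(15 + \frac{66}{40}\right) = - 55 \left(15 + 66 \cdot \frac{1}{40}\right) = - 55 \left(15 + \frac{33}{20}\right) = \left(-55\right) \frac{333}{20} = - \frac{3663}{4}$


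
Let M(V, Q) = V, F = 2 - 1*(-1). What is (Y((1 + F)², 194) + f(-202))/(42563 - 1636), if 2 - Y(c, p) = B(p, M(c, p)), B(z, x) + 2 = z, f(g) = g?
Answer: -392/40927 ≈ -0.0095780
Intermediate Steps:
F = 3 (F = 2 + 1 = 3)
B(z, x) = -2 + z
Y(c, p) = 4 - p (Y(c, p) = 2 - (-2 + p) = 2 + (2 - p) = 4 - p)
(Y((1 + F)², 194) + f(-202))/(42563 - 1636) = ((4 - 1*194) - 202)/(42563 - 1636) = ((4 - 194) - 202)/40927 = (-190 - 202)*(1/40927) = -392*1/40927 = -392/40927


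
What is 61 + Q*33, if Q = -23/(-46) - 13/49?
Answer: 6737/98 ≈ 68.745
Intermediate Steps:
Q = 23/98 (Q = -23*(-1/46) - 13*1/49 = ½ - 13/49 = 23/98 ≈ 0.23469)
61 + Q*33 = 61 + (23/98)*33 = 61 + 759/98 = 6737/98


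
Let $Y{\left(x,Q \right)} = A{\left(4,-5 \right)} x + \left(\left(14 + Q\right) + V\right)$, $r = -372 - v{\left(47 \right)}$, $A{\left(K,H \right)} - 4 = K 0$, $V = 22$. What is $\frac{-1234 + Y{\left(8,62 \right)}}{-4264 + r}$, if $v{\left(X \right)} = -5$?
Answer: $\frac{1104}{4631} \approx 0.23839$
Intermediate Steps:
$A{\left(K,H \right)} = 4$ ($A{\left(K,H \right)} = 4 + K 0 = 4 + 0 = 4$)
$r = -367$ ($r = -372 - -5 = -372 + 5 = -367$)
$Y{\left(x,Q \right)} = 36 + Q + 4 x$ ($Y{\left(x,Q \right)} = 4 x + \left(\left(14 + Q\right) + 22\right) = 4 x + \left(36 + Q\right) = 36 + Q + 4 x$)
$\frac{-1234 + Y{\left(8,62 \right)}}{-4264 + r} = \frac{-1234 + \left(36 + 62 + 4 \cdot 8\right)}{-4264 - 367} = \frac{-1234 + \left(36 + 62 + 32\right)}{-4631} = \left(-1234 + 130\right) \left(- \frac{1}{4631}\right) = \left(-1104\right) \left(- \frac{1}{4631}\right) = \frac{1104}{4631}$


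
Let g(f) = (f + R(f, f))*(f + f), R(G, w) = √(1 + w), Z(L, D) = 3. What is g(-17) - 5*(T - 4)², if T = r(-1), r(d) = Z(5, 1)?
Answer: 573 - 136*I ≈ 573.0 - 136.0*I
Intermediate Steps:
r(d) = 3
T = 3
g(f) = 2*f*(f + √(1 + f)) (g(f) = (f + √(1 + f))*(f + f) = (f + √(1 + f))*(2*f) = 2*f*(f + √(1 + f)))
g(-17) - 5*(T - 4)² = 2*(-17)*(-17 + √(1 - 17)) - 5*(3 - 4)² = 2*(-17)*(-17 + √(-16)) - 5*(-1)² = 2*(-17)*(-17 + 4*I) - 5*1 = (578 - 136*I) - 5 = 573 - 136*I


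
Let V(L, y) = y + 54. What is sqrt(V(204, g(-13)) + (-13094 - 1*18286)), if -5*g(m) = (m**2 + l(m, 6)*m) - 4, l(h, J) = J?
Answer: 3*I*sqrt(87065)/5 ≈ 177.04*I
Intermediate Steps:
g(m) = 4/5 - 6*m/5 - m**2/5 (g(m) = -((m**2 + 6*m) - 4)/5 = -(-4 + m**2 + 6*m)/5 = 4/5 - 6*m/5 - m**2/5)
V(L, y) = 54 + y
sqrt(V(204, g(-13)) + (-13094 - 1*18286)) = sqrt((54 + (4/5 - 6/5*(-13) - 1/5*(-13)**2)) + (-13094 - 1*18286)) = sqrt((54 + (4/5 + 78/5 - 1/5*169)) + (-13094 - 18286)) = sqrt((54 + (4/5 + 78/5 - 169/5)) - 31380) = sqrt((54 - 87/5) - 31380) = sqrt(183/5 - 31380) = sqrt(-156717/5) = 3*I*sqrt(87065)/5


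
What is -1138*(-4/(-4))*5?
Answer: -5690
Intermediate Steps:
-1138*(-4/(-4))*5 = -1138*(-4*(-¼))*5 = -1138*5 = -5690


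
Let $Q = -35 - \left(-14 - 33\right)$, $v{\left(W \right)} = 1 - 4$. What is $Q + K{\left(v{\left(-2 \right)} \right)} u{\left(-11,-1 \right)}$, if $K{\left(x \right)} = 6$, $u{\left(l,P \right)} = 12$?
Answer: $84$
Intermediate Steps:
$v{\left(W \right)} = -3$ ($v{\left(W \right)} = 1 - 4 = -3$)
$Q = 12$ ($Q = -35 - \left(-14 - 33\right) = -35 - -47 = -35 + 47 = 12$)
$Q + K{\left(v{\left(-2 \right)} \right)} u{\left(-11,-1 \right)} = 12 + 6 \cdot 12 = 12 + 72 = 84$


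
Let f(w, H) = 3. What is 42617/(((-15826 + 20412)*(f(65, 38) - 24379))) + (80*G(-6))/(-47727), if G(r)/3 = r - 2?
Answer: 70866541187/1778440637424 ≈ 0.039848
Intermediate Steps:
G(r) = -6 + 3*r (G(r) = 3*(r - 2) = 3*(-2 + r) = -6 + 3*r)
42617/(((-15826 + 20412)*(f(65, 38) - 24379))) + (80*G(-6))/(-47727) = 42617/(((-15826 + 20412)*(3 - 24379))) + (80*(-6 + 3*(-6)))/(-47727) = 42617/((4586*(-24376))) + (80*(-6 - 18))*(-1/47727) = 42617/(-111788336) + (80*(-24))*(-1/47727) = 42617*(-1/111788336) - 1920*(-1/47727) = -42617/111788336 + 640/15909 = 70866541187/1778440637424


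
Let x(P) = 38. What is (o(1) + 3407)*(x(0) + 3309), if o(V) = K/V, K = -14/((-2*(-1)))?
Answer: 11379800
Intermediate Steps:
K = -7 (K = -14/2 = -14*1/2 = -7)
o(V) = -7/V
(o(1) + 3407)*(x(0) + 3309) = (-7/1 + 3407)*(38 + 3309) = (-7*1 + 3407)*3347 = (-7 + 3407)*3347 = 3400*3347 = 11379800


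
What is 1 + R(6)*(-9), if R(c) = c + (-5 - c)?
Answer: 46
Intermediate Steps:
R(c) = -5
1 + R(6)*(-9) = 1 - 5*(-9) = 1 + 45 = 46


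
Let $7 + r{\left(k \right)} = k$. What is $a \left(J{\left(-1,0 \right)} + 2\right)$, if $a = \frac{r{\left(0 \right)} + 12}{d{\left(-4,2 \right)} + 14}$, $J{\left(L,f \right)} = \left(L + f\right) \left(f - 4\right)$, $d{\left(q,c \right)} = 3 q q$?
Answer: $\frac{15}{31} \approx 0.48387$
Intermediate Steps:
$d{\left(q,c \right)} = 3 q^{2}$
$J{\left(L,f \right)} = \left(-4 + f\right) \left(L + f\right)$ ($J{\left(L,f \right)} = \left(L + f\right) \left(-4 + f\right) = \left(-4 + f\right) \left(L + f\right)$)
$r{\left(k \right)} = -7 + k$
$a = \frac{5}{62}$ ($a = \frac{\left(-7 + 0\right) + 12}{3 \left(-4\right)^{2} + 14} = \frac{-7 + 12}{3 \cdot 16 + 14} = \frac{5}{48 + 14} = \frac{5}{62} \approx 0.080645$)
$a \left(J{\left(-1,0 \right)} + 2\right) = \frac{5 \left(\left(0^{2} - -4 - 0 - 0\right) + 2\right)}{62} = \frac{5 \left(\left(0 + 4 + 0 + 0\right) + 2\right)}{62} = \frac{5 \left(4 + 2\right)}{62} = \frac{5}{62} \cdot 6 = \frac{15}{31}$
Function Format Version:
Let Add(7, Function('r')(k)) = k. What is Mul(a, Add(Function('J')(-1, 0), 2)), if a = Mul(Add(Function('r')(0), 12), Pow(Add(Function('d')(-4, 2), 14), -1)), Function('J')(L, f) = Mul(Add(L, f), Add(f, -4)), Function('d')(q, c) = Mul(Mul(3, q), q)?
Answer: Rational(15, 31) ≈ 0.48387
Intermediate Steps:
Function('d')(q, c) = Mul(3, Pow(q, 2))
Function('J')(L, f) = Mul(Add(-4, f), Add(L, f)) (Function('J')(L, f) = Mul(Add(L, f), Add(-4, f)) = Mul(Add(-4, f), Add(L, f)))
Function('r')(k) = Add(-7, k)
a = Rational(5, 62) (a = Mul(Add(Add(-7, 0), 12), Pow(Add(Mul(3, Pow(-4, 2)), 14), -1)) = Mul(Add(-7, 12), Pow(Add(Mul(3, 16), 14), -1)) = Mul(5, Pow(Add(48, 14), -1)) = Mul(5, Pow(62, -1)) = Mul(5, Rational(1, 62)) = Rational(5, 62) ≈ 0.080645)
Mul(a, Add(Function('J')(-1, 0), 2)) = Mul(Rational(5, 62), Add(Add(Pow(0, 2), Mul(-4, -1), Mul(-4, 0), Mul(-1, 0)), 2)) = Mul(Rational(5, 62), Add(Add(0, 4, 0, 0), 2)) = Mul(Rational(5, 62), Add(4, 2)) = Mul(Rational(5, 62), 6) = Rational(15, 31)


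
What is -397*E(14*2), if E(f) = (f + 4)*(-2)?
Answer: 25408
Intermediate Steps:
E(f) = -8 - 2*f (E(f) = (4 + f)*(-2) = -8 - 2*f)
-397*E(14*2) = -397*(-8 - 28*2) = -397*(-8 - 2*28) = -397*(-8 - 56) = -397*(-64) = 25408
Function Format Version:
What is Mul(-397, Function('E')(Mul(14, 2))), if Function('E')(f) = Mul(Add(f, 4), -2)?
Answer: 25408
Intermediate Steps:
Function('E')(f) = Add(-8, Mul(-2, f)) (Function('E')(f) = Mul(Add(4, f), -2) = Add(-8, Mul(-2, f)))
Mul(-397, Function('E')(Mul(14, 2))) = Mul(-397, Add(-8, Mul(-2, Mul(14, 2)))) = Mul(-397, Add(-8, Mul(-2, 28))) = Mul(-397, Add(-8, -56)) = Mul(-397, -64) = 25408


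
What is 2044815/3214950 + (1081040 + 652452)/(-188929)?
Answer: -345784350151/40493152570 ≈ -8.5393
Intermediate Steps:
2044815/3214950 + (1081040 + 652452)/(-188929) = 2044815*(1/3214950) + 1733492*(-1/188929) = 136321/214330 - 1733492/188929 = -345784350151/40493152570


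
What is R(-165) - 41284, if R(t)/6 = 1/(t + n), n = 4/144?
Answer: -245185892/5939 ≈ -41284.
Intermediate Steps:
n = 1/36 (n = 4*(1/144) = 1/36 ≈ 0.027778)
R(t) = 6/(1/36 + t) (R(t) = 6/(t + 1/36) = 6/(1/36 + t))
R(-165) - 41284 = 216/(1 + 36*(-165)) - 41284 = 216/(1 - 5940) - 41284 = 216/(-5939) - 41284 = 216*(-1/5939) - 41284 = -216/5939 - 41284 = -245185892/5939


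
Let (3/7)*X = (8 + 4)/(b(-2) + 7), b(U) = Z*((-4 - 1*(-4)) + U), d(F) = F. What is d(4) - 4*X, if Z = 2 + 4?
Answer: 132/5 ≈ 26.400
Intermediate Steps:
Z = 6
b(U) = 6*U (b(U) = 6*((-4 - 1*(-4)) + U) = 6*((-4 + 4) + U) = 6*(0 + U) = 6*U)
X = -28/5 (X = 7*((8 + 4)/(6*(-2) + 7))/3 = 7*(12/(-12 + 7))/3 = 7*(12/(-5))/3 = 7*(12*(-⅕))/3 = (7/3)*(-12/5) = -28/5 ≈ -5.6000)
d(4) - 4*X = 4 - 4*(-28/5) = 4 + 112/5 = 132/5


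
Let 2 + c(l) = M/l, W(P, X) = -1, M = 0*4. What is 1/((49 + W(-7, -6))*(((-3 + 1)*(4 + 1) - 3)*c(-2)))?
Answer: 1/1248 ≈ 0.00080128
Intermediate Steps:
M = 0
c(l) = -2 (c(l) = -2 + 0/l = -2 + 0 = -2)
1/((49 + W(-7, -6))*(((-3 + 1)*(4 + 1) - 3)*c(-2))) = 1/((49 - 1)*(((-3 + 1)*(4 + 1) - 3)*(-2))) = 1/(48*((-2*5 - 3)*(-2))) = 1/(48*((-10 - 3)*(-2))) = 1/(48*(-13*(-2))) = 1/(48*26) = 1/1248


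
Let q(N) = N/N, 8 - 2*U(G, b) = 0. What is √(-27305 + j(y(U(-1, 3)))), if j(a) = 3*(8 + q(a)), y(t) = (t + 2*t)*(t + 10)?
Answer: I*√27278 ≈ 165.16*I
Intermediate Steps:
U(G, b) = 4 (U(G, b) = 4 - ½*0 = 4 + 0 = 4)
q(N) = 1
y(t) = 3*t*(10 + t) (y(t) = (3*t)*(10 + t) = 3*t*(10 + t))
j(a) = 27 (j(a) = 3*(8 + 1) = 3*9 = 27)
√(-27305 + j(y(U(-1, 3)))) = √(-27305 + 27) = √(-27278) = I*√27278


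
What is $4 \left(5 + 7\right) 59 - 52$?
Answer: $2780$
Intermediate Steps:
$4 \left(5 + 7\right) 59 - 52 = 4 \cdot 12 \cdot 59 - 52 = 48 \cdot 59 - 52 = 2832 - 52 = 2780$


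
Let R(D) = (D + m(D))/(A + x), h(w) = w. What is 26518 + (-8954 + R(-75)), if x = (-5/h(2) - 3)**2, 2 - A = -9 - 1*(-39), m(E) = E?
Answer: 52492/3 ≈ 17497.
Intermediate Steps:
A = -28 (A = 2 - (-9 - 1*(-39)) = 2 - (-9 + 39) = 2 - 1*30 = 2 - 30 = -28)
x = 121/4 (x = (-5/2 - 3)**2 = (-11/2)**2 = 121/4 ≈ 30.250)
R(D) = 8*D/9 (R(D) = (D + D)/(-28 + 121/4) = (2*D)/(9/4) = (2*D)*(4/9) = 8*D/9)
26518 + (-8954 + R(-75)) = 26518 + (-8954 + (8/9)*(-75)) = 26518 + (-8954 - 200/3) = 26518 - 27062/3 = 52492/3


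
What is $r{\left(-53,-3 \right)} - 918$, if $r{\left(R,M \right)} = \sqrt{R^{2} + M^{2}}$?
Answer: $-918 + \sqrt{2818} \approx -864.92$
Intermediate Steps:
$r{\left(R,M \right)} = \sqrt{M^{2} + R^{2}}$
$r{\left(-53,-3 \right)} - 918 = \sqrt{\left(-3\right)^{2} + \left(-53\right)^{2}} - 918 = \sqrt{9 + 2809} - 918 = \sqrt{2818} - 918 = -918 + \sqrt{2818}$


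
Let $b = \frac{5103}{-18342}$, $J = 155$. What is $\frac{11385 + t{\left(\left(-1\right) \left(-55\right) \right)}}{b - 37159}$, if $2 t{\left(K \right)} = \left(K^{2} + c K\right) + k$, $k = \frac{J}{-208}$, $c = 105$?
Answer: $- \frac{6691166695}{15751966672} \approx -0.42478$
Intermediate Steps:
$k = - \frac{155}{208}$ ($k = \frac{155}{-208} = 155 \left(- \frac{1}{208}\right) = - \frac{155}{208} \approx -0.74519$)
$b = - \frac{567}{2038}$ ($b = 5103 \left(- \frac{1}{18342}\right) = - \frac{567}{2038} \approx -0.27821$)
$t{\left(K \right)} = - \frac{155}{416} + \frac{K^{2}}{2} + \frac{105 K}{2}$ ($t{\left(K \right)} = \frac{\left(K^{2} + 105 K\right) - \frac{155}{208}}{2} = \frac{- \frac{155}{208} + K^{2} + 105 K}{2} = - \frac{155}{416} + \frac{K^{2}}{2} + \frac{105 K}{2}$)
$\frac{11385 + t{\left(\left(-1\right) \left(-55\right) \right)}}{b - 37159} = \frac{11385 + \left(- \frac{155}{416} + \frac{\left(\left(-1\right) \left(-55\right)\right)^{2}}{2} + \frac{105 \left(\left(-1\right) \left(-55\right)\right)}{2}\right)}{- \frac{567}{2038} - 37159} = \frac{11385 + \left(- \frac{155}{416} + \frac{55^{2}}{2} + \frac{105}{2} \cdot 55\right)}{- \frac{75730609}{2038}} = \left(11385 + \left(- \frac{155}{416} + \frac{1}{2} \cdot 3025 + \frac{5775}{2}\right)\right) \left(- \frac{2038}{75730609}\right) = \left(11385 + \left(- \frac{155}{416} + \frac{3025}{2} + \frac{5775}{2}\right)\right) \left(- \frac{2038}{75730609}\right) = \left(11385 + \frac{1830245}{416}\right) \left(- \frac{2038}{75730609}\right) = \frac{6566405}{416} \left(- \frac{2038}{75730609}\right) = - \frac{6691166695}{15751966672}$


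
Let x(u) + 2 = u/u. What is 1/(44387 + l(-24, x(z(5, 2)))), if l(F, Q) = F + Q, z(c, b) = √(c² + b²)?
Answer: 1/44362 ≈ 2.2542e-5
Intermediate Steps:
z(c, b) = √(b² + c²)
x(u) = -1 (x(u) = -2 + u/u = -2 + 1 = -1)
1/(44387 + l(-24, x(z(5, 2)))) = 1/(44387 + (-24 - 1)) = 1/(44387 - 25) = 1/44362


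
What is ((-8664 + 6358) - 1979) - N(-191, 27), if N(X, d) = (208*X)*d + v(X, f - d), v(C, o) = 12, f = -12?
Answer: 1068359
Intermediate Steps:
N(X, d) = 12 + 208*X*d (N(X, d) = (208*X)*d + 12 = 208*X*d + 12 = 12 + 208*X*d)
((-8664 + 6358) - 1979) - N(-191, 27) = ((-8664 + 6358) - 1979) - (12 + 208*(-191)*27) = (-2306 - 1979) - (12 - 1072656) = -4285 - 1*(-1072644) = -4285 + 1072644 = 1068359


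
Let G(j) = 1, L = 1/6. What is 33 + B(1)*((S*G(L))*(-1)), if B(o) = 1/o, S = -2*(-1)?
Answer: 31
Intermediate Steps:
L = 1/6 ≈ 0.16667
S = 2
33 + B(1)*((S*G(L))*(-1)) = 33 + ((2*1)*(-1))/1 = 33 + 1*(2*(-1)) = 33 + 1*(-2) = 33 - 2 = 31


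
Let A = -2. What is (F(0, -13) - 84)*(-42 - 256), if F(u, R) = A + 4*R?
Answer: 41124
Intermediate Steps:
F(u, R) = -2 + 4*R
(F(0, -13) - 84)*(-42 - 256) = ((-2 + 4*(-13)) - 84)*(-42 - 256) = ((-2 - 52) - 84)*(-298) = (-54 - 84)*(-298) = -138*(-298) = 41124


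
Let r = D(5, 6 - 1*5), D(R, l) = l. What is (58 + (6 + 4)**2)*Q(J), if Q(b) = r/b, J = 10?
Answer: 79/5 ≈ 15.800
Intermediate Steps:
r = 1 (r = 6 - 1*5 = 6 - 5 = 1)
Q(b) = 1/b
(58 + (6 + 4)**2)*Q(J) = (58 + (6 + 4)**2)/10 = (58 + 10**2)*(1/10) = (58 + 100)*(1/10) = 158*(1/10) = 79/5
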